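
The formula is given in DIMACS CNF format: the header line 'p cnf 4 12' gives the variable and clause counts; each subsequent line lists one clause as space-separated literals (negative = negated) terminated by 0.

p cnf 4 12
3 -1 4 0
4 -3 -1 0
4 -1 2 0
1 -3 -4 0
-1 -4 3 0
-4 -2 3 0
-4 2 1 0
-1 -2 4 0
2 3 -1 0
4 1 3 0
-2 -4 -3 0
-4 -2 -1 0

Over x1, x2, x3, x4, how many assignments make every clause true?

3

There are 2^4 = 16 truth assignments over (x1, x2, x3, x4).
Check each against the 12 clauses (columns in the order x1, x2, x3, x4):
  F F F F  ✗ fails (x4 ∨ x1 ∨ x3)
  F F F T  ✗ fails (¬x4 ∨ x2 ∨ x1)
  F F T F  ✓ satisfies all
  F F T T  ✗ fails (x1 ∨ ¬x3 ∨ ¬x4)
  F T F F  ✗ fails (x4 ∨ x1 ∨ x3)
  F T F T  ✗ fails (¬x4 ∨ ¬x2 ∨ x3)
  F T T F  ✓ satisfies all
  F T T T  ✗ fails (x1 ∨ ¬x3 ∨ ¬x4)
  T F F F  ✗ fails (x3 ∨ ¬x1 ∨ x4)
  T F F T  ✗ fails (¬x1 ∨ ¬x4 ∨ x3)
  T F T F  ✗ fails (x4 ∨ ¬x3 ∨ ¬x1)
  T F T T  ✓ satisfies all
  T T F F  ✗ fails (x3 ∨ ¬x1 ∨ x4)
  T T F T  ✗ fails (¬x1 ∨ ¬x4 ∨ x3)
  T T T F  ✗ fails (x4 ∨ ¬x3 ∨ ¬x1)
  T T T T  ✗ fails (¬x2 ∨ ¬x4 ∨ ¬x3)
3 of the 16 rows are models.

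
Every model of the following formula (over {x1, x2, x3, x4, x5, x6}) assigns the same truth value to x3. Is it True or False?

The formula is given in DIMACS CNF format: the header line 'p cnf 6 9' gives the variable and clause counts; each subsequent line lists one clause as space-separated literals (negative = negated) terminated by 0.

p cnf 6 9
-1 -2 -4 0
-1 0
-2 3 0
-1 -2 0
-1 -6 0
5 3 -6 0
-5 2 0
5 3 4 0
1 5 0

Suppose x3 = False.
Unit clause (¬x1) forces x1 = False.
Unit clause (¬x2) forces x2 = False.
Unit clause (¬x5) forces x5 = False.
But (x5) is also a unit clause — contradiction.
So every satisfying assignment has x3 = True.

True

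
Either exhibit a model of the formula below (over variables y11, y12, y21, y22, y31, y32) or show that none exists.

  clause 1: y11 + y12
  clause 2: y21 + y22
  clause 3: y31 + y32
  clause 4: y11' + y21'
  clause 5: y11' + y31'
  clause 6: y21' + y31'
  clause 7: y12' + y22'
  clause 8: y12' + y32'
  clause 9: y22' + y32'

Case y11 = 1:
(y21') alone gives y21 = 0.
(y22) alone gives y22 = 1.
(y31') alone gives y31 = 0.
(y32) alone gives y32 = 1.
That conflicts with the unit clause (y32').
Backtrack on y11: now try y11 = 0.
(y12) alone gives y12 = 1.
(y22') alone gives y22 = 0.
(y21) alone gives y21 = 1.
(y31') alone gives y31 = 0.
(y32) alone gives y32 = 1.
That conflicts with the unit clause (y32').
Neither y11 = 1 nor y11 = 0 works.

UNSATISFIABLE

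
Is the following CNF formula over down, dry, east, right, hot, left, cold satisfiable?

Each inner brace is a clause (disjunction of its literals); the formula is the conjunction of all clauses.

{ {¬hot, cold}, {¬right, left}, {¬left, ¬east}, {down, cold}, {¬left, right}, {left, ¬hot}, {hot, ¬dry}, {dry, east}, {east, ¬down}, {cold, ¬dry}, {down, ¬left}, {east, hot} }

Try hot = False.
The clause (¬dry) is unit, so dry = False.
The clause (east) is unit, so east = True.
The clause (¬left) is unit, so left = False.
The clause (¬right) is unit, so right = False.
Try down = True.
No clause remains; cold is free.
A satisfying assignment: down: True, dry: False, east: True, right: False, hot: False, left: False, cold: False.

Satisfiable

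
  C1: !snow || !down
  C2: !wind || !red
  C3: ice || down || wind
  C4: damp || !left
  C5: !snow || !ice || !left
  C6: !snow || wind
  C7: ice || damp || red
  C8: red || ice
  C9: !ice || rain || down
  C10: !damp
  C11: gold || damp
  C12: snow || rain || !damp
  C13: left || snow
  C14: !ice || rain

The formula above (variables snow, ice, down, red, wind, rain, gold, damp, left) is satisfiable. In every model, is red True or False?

False

Suppose red = true.
The clause (!wind) is unit, so wind = false.
The clause (!snow) is unit, so snow = false.
The clause (!damp) is unit, so damp = false.
The clause (!left) is unit, so left = false.
That conflicts with the unit clause (left).
So every satisfying assignment has red = False.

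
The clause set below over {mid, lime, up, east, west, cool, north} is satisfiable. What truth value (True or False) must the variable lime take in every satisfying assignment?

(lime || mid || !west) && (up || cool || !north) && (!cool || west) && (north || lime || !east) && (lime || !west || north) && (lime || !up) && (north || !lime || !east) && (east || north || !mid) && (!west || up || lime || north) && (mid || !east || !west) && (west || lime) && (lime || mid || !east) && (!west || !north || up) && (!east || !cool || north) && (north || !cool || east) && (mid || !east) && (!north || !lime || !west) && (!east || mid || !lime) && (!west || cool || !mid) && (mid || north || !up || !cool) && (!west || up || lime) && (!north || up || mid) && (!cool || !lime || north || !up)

Suppose lime = false.
The clause (!up) is unit, so up = false.
The clause (west) is unit, so west = true.
That conflicts with the unit clause (!west).
So every satisfying assignment has lime = True.

True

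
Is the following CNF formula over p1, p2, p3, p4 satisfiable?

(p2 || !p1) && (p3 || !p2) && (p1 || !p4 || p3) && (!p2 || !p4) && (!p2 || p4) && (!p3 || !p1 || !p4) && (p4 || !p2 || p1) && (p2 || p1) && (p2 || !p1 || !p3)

No, unsatisfiable

Branch on p2: set p2 = true.
(p3) alone gives p3 = true.
(!p4) alone gives p4 = false.
But (p4) is also a unit clause — contradiction.
So p2 must be the other value — set p2 = false.
(!p1) alone gives p1 = false.
But (p1) is also a unit clause — contradiction.
Both values of p2 lead to a conflict.
No assignment satisfies every clause.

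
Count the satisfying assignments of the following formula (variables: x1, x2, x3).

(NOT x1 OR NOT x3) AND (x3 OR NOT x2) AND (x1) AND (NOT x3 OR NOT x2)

1

There are 2^3 = 8 truth assignments over (x1, x2, x3).
Check each against the 4 clauses (columns in the order x1, x2, x3):
  F F F  ✗ fails (x1)
  F F T  ✗ fails (x1)
  F T F  ✗ fails (x3 OR NOT x2)
  F T T  ✗ fails (x1)
  T F F  ✓ satisfies all
  T F T  ✗ fails (NOT x1 OR NOT x3)
  T T F  ✗ fails (x3 OR NOT x2)
  T T T  ✗ fails (NOT x1 OR NOT x3)
1 of the 8 rows is a model.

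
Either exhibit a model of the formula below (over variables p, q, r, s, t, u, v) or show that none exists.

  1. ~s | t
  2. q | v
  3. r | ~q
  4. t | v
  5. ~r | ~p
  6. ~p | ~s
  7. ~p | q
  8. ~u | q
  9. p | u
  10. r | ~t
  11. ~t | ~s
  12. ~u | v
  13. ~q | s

Try s = 0.
(~q) alone gives q = 0.
(v) alone gives v = 1.
(~p) alone gives p = 0.
(~u) alone gives u = 0.
That conflicts with the unit clause (u).
So s must be the other value — set s = 1.
(t) alone gives t = 1.
That conflicts with the unit clause (~t).
Both values of s lead to a conflict.

UNSATISFIABLE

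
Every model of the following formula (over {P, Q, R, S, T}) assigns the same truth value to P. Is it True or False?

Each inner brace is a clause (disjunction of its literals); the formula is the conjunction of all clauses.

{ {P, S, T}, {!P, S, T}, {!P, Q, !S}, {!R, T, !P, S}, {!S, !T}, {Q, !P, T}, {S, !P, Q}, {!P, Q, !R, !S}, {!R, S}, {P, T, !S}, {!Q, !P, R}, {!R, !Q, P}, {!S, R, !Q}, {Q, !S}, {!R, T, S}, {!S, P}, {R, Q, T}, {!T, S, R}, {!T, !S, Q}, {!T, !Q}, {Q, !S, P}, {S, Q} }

True

Suppose P = false.
From the singleton clause (!S), S = false.
From the singleton clause (T), T = true.
From the singleton clause (!R), R = false.
Now (R) is unsatisfied and unit — conflict.
So every satisfying assignment has P = True.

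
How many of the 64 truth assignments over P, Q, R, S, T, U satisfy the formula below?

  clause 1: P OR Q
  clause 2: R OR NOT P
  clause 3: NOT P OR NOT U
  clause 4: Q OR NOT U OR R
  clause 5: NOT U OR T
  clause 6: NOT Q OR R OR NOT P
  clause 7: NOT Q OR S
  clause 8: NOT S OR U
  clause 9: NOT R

There are 2^6 = 64 truth assignments over (P, Q, R, S, T, U).
Split on U. With U = true, the clauses containing U are satisfied and NOT U drops from the rest; 1 of the 2^5 = 32 assignments to the other variables satisfy what remains.
With U = false, by the same count on the reduced clause set, 0 assignments work.
(One model: P=F, Q=T, R=F, S=T, T=T, U=T.)
Total: 1 + 0 = 1.

1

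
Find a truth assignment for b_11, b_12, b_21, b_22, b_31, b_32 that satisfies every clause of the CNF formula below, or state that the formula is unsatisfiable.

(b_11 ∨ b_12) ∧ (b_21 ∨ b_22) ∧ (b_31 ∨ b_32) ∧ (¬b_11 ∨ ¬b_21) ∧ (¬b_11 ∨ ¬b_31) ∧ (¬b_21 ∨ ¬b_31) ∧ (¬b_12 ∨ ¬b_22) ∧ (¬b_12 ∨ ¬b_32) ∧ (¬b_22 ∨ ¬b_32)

UNSATISFIABLE

Branch on b_11: set b_11 = True.
(¬b_21) alone gives b_21 = False.
(b_22) alone gives b_22 = True.
(¬b_31) alone gives b_31 = False.
(b_32) alone gives b_32 = True.
That conflicts with the unit clause (¬b_32).
That branch fails; take b_11 = False instead.
(b_12) alone gives b_12 = True.
(¬b_22) alone gives b_22 = False.
(b_21) alone gives b_21 = True.
(¬b_31) alone gives b_31 = False.
(b_32) alone gives b_32 = True.
That conflicts with the unit clause (¬b_32).
Either choice for b_11 ends in contradiction.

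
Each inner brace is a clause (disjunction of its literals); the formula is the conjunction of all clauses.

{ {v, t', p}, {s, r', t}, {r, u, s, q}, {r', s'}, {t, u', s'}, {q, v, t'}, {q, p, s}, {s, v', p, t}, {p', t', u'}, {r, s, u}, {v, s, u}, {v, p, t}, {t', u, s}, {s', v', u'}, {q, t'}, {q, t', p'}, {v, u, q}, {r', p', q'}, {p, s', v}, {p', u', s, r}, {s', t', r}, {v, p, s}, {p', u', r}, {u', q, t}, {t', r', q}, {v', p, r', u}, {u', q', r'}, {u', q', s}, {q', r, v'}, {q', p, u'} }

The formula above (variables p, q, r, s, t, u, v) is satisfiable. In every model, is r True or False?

Suppose r = 1.
The clause (s') is unit, so s = 0.
The clause (t) is unit, so t = 1.
The clause (u) is unit, so u = 1.
The clause (p') is unit, so p = 0.
The clause (v) is unit, so v = 1.
The clause (q) is unit, so q = 1.
But (q') is also a unit clause — contradiction.
So every satisfying assignment has r = False.

False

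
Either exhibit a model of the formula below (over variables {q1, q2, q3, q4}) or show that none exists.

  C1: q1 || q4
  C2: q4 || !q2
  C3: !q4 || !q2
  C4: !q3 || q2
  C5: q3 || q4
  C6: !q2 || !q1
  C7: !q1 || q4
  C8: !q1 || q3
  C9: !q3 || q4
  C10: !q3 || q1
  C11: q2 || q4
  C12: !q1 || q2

q1 ↦ false, q2 ↦ false, q3 ↦ false, q4 ↦ true

Try q1 = false.
(q4) alone gives q4 = true.
(!q2) alone gives q2 = false.
(!q3) alone gives q3 = false.
Every clause now holds.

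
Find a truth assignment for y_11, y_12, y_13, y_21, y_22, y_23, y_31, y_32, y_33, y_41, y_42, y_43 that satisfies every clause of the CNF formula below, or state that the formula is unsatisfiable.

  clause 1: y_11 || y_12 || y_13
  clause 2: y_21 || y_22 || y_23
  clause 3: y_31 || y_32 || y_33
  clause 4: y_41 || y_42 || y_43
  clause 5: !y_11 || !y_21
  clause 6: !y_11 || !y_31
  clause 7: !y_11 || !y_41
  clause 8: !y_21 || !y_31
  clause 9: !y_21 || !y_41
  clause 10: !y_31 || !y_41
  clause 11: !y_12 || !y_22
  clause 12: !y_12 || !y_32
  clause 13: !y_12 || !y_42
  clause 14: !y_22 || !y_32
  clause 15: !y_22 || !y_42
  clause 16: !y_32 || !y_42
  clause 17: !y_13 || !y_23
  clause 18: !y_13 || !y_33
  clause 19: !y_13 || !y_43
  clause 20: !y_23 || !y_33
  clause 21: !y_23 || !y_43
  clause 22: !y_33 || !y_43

Suppose y_11 = false.
Suppose y_12 = true.
The clause (!y_22) is unit, so y_22 = false.
The clause (!y_32) is unit, so y_32 = false.
The clause (!y_42) is unit, so y_42 = false.
Suppose y_21 = true.
The clause (!y_31) is unit, so y_31 = false.
The clause (y_33) is unit, so y_33 = true.
The clause (!y_41) is unit, so y_41 = false.
The clause (y_43) is unit, so y_43 = true.
But (!y_43) is also a unit clause — contradiction.
That branch fails; take y_21 = false instead.
The clause (y_23) is unit, so y_23 = true.
The clause (!y_13) is unit, so y_13 = false.
The clause (!y_33) is unit, so y_33 = false.
The clause (y_31) is unit, so y_31 = true.
The clause (!y_41) is unit, so y_41 = false.
The clause (y_43) is unit, so y_43 = true.
But (!y_43) is also a unit clause — contradiction.
Both values of y_21 lead to a conflict.
That branch fails; take y_12 = false instead.
The clause (y_13) is unit, so y_13 = true.
The clause (!y_23) is unit, so y_23 = false.
The clause (!y_33) is unit, so y_33 = false.
The clause (!y_43) is unit, so y_43 = false.
Suppose y_21 = true.
The clause (!y_31) is unit, so y_31 = false.
The clause (y_32) is unit, so y_32 = true.
The clause (!y_41) is unit, so y_41 = false.
The clause (y_42) is unit, so y_42 = true.
But (!y_42) is also a unit clause — contradiction.
That branch fails; take y_21 = false instead.
The clause (y_22) is unit, so y_22 = true.
The clause (!y_32) is unit, so y_32 = false.
The clause (y_31) is unit, so y_31 = true.
The clause (!y_41) is unit, so y_41 = false.
The clause (y_42) is unit, so y_42 = true.
But (!y_42) is also a unit clause — contradiction.
Both values of y_21 lead to a conflict.
Both values of y_12 lead to a conflict.
That branch fails; take y_11 = true instead.
The clause (!y_21) is unit, so y_21 = false.
The clause (!y_31) is unit, so y_31 = false.
The clause (!y_41) is unit, so y_41 = false.
Suppose y_22 = true.
The clause (!y_12) is unit, so y_12 = false.
The clause (!y_32) is unit, so y_32 = false.
The clause (y_33) is unit, so y_33 = true.
The clause (!y_42) is unit, so y_42 = false.
The clause (y_43) is unit, so y_43 = true.
But (!y_43) is also a unit clause — contradiction.
That branch fails; take y_22 = false instead.
The clause (y_23) is unit, so y_23 = true.
The clause (!y_13) is unit, so y_13 = false.
The clause (!y_33) is unit, so y_33 = false.
The clause (y_32) is unit, so y_32 = true.
The clause (!y_12) is unit, so y_12 = false.
The clause (!y_42) is unit, so y_42 = false.
The clause (y_43) is unit, so y_43 = true.
But (!y_43) is also a unit clause — contradiction.
Both values of y_22 lead to a conflict.
Both values of y_11 lead to a conflict.

UNSATISFIABLE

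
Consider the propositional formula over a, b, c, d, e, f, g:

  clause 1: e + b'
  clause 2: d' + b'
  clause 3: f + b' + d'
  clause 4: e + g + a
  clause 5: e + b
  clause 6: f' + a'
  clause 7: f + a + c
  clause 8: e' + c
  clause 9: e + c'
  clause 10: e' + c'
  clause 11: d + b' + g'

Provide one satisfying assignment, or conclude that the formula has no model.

Suppose e = 1.
The clause (c) is unit, so c = 1.
But (c') is also a unit clause — contradiction.
So e must be the other value — set e = 0.
The clause (b') is unit, so b = 0.
But (b) is also a unit clause — contradiction.
Both values of e lead to a conflict.

UNSATISFIABLE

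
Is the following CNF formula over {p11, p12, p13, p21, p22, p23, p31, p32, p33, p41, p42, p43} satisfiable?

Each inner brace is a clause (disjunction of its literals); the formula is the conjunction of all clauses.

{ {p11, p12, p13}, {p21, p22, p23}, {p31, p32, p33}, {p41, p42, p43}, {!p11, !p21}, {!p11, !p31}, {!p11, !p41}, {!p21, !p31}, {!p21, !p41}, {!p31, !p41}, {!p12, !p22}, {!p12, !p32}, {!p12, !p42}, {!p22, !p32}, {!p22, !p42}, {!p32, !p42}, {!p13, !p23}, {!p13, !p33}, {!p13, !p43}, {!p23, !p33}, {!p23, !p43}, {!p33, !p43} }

Case p11 = false:
Case p12 = true:
From the singleton clause (!p22), p22 = false.
From the singleton clause (!p32), p32 = false.
From the singleton clause (!p42), p42 = false.
Case p21 = true:
From the singleton clause (!p31), p31 = false.
From the singleton clause (p33), p33 = true.
From the singleton clause (!p41), p41 = false.
From the singleton clause (p43), p43 = true.
Now (!p43) is unsatisfied and unit — conflict.
That branch fails; take p21 = false instead.
From the singleton clause (p23), p23 = true.
From the singleton clause (!p13), p13 = false.
From the singleton clause (!p33), p33 = false.
From the singleton clause (p31), p31 = true.
From the singleton clause (!p41), p41 = false.
From the singleton clause (p43), p43 = true.
Now (!p43) is unsatisfied and unit — conflict.
Either choice for p21 ends in contradiction.
That branch fails; take p12 = false instead.
From the singleton clause (p13), p13 = true.
From the singleton clause (!p23), p23 = false.
From the singleton clause (!p33), p33 = false.
From the singleton clause (!p43), p43 = false.
Case p21 = true:
From the singleton clause (!p31), p31 = false.
From the singleton clause (p32), p32 = true.
From the singleton clause (!p41), p41 = false.
From the singleton clause (p42), p42 = true.
Now (!p42) is unsatisfied and unit — conflict.
That branch fails; take p21 = false instead.
From the singleton clause (p22), p22 = true.
From the singleton clause (!p32), p32 = false.
From the singleton clause (p31), p31 = true.
From the singleton clause (!p41), p41 = false.
From the singleton clause (p42), p42 = true.
Now (!p42) is unsatisfied and unit — conflict.
Either choice for p21 ends in contradiction.
Either choice for p12 ends in contradiction.
That branch fails; take p11 = true instead.
From the singleton clause (!p21), p21 = false.
From the singleton clause (!p31), p31 = false.
From the singleton clause (!p41), p41 = false.
Case p22 = true:
From the singleton clause (!p12), p12 = false.
From the singleton clause (!p32), p32 = false.
From the singleton clause (p33), p33 = true.
From the singleton clause (!p42), p42 = false.
From the singleton clause (p43), p43 = true.
Now (!p43) is unsatisfied and unit — conflict.
That branch fails; take p22 = false instead.
From the singleton clause (p23), p23 = true.
From the singleton clause (!p13), p13 = false.
From the singleton clause (!p33), p33 = false.
From the singleton clause (p32), p32 = true.
From the singleton clause (!p12), p12 = false.
From the singleton clause (!p42), p42 = false.
From the singleton clause (p43), p43 = true.
Now (!p43) is unsatisfied and unit — conflict.
Either choice for p22 ends in contradiction.
Either choice for p11 ends in contradiction.
No assignment satisfies every clause.

No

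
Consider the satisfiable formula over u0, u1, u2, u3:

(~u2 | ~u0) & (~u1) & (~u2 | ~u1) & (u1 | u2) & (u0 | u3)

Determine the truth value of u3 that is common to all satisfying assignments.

True

Suppose u3 = 0.
Unit clause (~u1) forces u1 = 0.
Unit clause (u2) forces u2 = 1.
Unit clause (~u0) forces u0 = 0.
Now (u0) is unsatisfied and unit — conflict.
So every satisfying assignment has u3 = True.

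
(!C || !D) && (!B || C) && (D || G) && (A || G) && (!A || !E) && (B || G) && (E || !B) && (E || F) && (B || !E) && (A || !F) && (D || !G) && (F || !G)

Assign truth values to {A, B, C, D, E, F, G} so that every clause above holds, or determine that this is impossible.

A=true,  B=false,  C=false,  D=true,  E=false,  F=true,  G=true

Branch on C: set C = false.
Unit clause (!B) forces B = false.
Unit clause (G) forces G = true.
Unit clause (!E) forces E = false.
Unit clause (F) forces F = true.
Unit clause (A) forces A = true.
Unit clause (D) forces D = true.
This assignment satisfies each clause.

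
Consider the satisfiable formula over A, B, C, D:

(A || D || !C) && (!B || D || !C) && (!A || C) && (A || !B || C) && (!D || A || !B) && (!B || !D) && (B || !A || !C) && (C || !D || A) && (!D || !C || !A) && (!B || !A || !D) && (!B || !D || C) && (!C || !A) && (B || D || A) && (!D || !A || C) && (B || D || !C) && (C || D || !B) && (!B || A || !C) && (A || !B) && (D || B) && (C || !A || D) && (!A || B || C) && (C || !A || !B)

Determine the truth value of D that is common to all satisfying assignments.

True

Suppose D = false.
From the singleton clause (B), B = true.
From the singleton clause (!C), C = false.
Now (C) is unsatisfied and unit — conflict.
So every satisfying assignment has D = True.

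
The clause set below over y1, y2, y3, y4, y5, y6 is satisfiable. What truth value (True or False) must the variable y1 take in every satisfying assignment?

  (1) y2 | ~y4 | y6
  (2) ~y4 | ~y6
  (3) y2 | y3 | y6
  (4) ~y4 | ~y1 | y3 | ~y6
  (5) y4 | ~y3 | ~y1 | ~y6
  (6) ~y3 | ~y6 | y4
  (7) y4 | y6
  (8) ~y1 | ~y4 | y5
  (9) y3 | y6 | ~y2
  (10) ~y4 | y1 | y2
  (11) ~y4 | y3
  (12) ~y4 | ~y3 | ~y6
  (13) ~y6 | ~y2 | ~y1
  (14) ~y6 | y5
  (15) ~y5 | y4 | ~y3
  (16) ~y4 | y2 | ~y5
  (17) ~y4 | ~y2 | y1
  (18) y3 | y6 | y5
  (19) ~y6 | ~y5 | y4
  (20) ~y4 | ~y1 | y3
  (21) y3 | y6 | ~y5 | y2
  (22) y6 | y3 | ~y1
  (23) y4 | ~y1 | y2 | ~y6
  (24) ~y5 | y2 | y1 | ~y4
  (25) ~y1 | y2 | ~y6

True

Suppose y1 = 0.
Case y4 = 0:
The clause (y6) is unit, so y6 = 1.
The clause (~y3) is unit, so y3 = 0.
The clause (y5) is unit, so y5 = 1.
But (~y5) is also a unit clause — contradiction.
Backtrack on y4: now try y4 = 1.
The clause (~y6) is unit, so y6 = 0.
The clause (y2) is unit, so y2 = 1.
But (~y2) is also a unit clause — contradiction.
Both values of y4 lead to a conflict.
So every satisfying assignment has y1 = True.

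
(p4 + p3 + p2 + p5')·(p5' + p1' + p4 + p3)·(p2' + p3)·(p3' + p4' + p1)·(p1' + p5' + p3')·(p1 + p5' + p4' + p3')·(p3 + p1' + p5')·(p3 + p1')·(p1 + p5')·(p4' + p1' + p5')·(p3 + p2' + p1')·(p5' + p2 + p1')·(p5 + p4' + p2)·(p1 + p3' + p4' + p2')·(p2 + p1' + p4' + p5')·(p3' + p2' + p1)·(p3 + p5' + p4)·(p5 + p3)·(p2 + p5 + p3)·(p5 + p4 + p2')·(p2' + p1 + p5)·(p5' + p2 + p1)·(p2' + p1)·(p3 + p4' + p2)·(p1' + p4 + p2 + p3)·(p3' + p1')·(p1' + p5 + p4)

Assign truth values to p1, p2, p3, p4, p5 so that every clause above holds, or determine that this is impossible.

p1 ↦ 0, p2 ↦ 0, p3 ↦ 1, p4 ↦ 0, p5 ↦ 0

Suppose p2 = 0.
Suppose p3 = 1.
(p1') alone gives p1 = 0.
(p4') alone gives p4 = 0.
(p5') alone gives p5 = 0.
All clauses are satisfied.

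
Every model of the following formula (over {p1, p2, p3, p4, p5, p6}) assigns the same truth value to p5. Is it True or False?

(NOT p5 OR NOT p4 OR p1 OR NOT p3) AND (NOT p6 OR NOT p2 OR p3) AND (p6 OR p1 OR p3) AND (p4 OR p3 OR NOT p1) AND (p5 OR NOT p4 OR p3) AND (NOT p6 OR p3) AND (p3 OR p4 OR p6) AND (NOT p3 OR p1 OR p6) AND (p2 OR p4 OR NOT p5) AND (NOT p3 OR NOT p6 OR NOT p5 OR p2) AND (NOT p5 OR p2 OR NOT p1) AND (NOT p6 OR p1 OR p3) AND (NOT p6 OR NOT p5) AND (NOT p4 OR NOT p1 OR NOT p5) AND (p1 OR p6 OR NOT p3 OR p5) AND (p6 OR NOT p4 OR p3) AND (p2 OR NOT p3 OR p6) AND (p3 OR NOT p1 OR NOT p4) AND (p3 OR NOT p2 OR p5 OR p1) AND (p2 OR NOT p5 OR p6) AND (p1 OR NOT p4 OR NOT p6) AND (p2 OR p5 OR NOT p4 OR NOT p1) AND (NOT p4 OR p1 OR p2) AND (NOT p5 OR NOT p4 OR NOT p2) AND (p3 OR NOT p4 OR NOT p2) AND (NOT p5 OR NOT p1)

False

Suppose p5 = true.
(NOT p6) alone gives p6 = false.
(p2) alone gives p2 = true.
(NOT p4) alone gives p4 = false.
(p3) alone gives p3 = true.
(p1) alone gives p1 = true.
That conflicts with the unit clause (NOT p1).
So every satisfying assignment has p5 = False.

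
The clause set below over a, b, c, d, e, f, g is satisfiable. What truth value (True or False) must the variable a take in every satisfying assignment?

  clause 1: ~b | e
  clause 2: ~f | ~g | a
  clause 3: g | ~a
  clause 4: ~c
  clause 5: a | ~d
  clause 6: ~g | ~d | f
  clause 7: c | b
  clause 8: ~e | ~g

Suppose a = 1.
(g) alone gives g = 1.
(~c) alone gives c = 0.
(b) alone gives b = 1.
(e) alone gives e = 1.
That conflicts with the unit clause (~e).
So every satisfying assignment has a = False.

False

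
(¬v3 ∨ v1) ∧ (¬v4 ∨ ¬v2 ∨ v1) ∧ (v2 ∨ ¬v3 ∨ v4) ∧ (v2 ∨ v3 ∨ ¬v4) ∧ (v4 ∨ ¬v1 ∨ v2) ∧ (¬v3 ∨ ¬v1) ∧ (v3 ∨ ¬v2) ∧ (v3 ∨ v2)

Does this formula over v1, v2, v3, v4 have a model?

Suppose v3 = False.
(¬v2) alone gives v2 = False.
That conflicts with the unit clause (v2).
Undo v3 and try v3 = True.
(v1) alone gives v1 = True.
That conflicts with the unit clause (¬v1).
Neither v3 = True nor v3 = False works.
No assignment satisfies every clause.

No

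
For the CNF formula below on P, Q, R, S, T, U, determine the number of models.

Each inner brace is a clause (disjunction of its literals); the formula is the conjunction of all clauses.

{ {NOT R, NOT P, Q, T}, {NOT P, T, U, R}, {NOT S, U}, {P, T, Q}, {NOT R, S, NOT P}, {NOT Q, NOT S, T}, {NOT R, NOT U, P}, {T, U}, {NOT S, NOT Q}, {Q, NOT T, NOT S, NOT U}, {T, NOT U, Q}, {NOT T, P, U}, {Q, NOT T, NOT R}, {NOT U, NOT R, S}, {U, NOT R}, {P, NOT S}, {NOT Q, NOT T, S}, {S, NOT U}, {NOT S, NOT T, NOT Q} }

1

There are 2^6 = 64 truth assignments over (P, Q, R, S, T, U).
Split on Q. With Q = true, the clauses containing Q are satisfied and NOT Q drops from the rest; 0 of the 2^5 = 32 assignments to the other variables satisfy what remains.
With Q = false, by the same count on the reduced clause set, 1 assignment works.
(One model: P=T, Q=F, R=F, S=F, T=T, U=F.)
Total: 0 + 1 = 1.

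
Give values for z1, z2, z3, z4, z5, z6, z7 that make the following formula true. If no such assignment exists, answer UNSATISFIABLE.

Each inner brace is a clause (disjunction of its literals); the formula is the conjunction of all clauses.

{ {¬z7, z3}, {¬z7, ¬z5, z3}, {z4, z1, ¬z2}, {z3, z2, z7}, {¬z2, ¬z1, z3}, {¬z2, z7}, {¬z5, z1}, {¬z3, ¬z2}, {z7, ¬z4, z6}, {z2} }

UNSATISFIABLE

From the singleton clause (z2), z2 = True.
From the singleton clause (z7), z7 = True.
From the singleton clause (z3), z3 = True.
But (¬z3) is also a unit clause — contradiction.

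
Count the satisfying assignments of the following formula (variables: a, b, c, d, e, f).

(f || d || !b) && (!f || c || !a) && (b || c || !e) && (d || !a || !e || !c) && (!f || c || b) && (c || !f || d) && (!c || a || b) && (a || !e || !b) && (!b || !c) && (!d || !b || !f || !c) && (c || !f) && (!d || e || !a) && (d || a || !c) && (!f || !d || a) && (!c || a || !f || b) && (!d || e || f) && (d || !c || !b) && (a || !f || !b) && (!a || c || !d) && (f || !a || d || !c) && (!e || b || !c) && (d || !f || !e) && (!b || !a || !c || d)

There are 2^6 = 64 truth assignments over (a, b, c, d, e, f).
Split on f. With f = true, the clauses containing f are satisfied and !f drops from the rest; 1 of the 2^5 = 32 assignments to the other variables satisfy what remains.
With f = false, by the same count on the reduced clause set, 2 assignments work.
(One model: a=F, b=F, c=F, d=F, e=F, f=F.)
Total: 1 + 2 = 3.

3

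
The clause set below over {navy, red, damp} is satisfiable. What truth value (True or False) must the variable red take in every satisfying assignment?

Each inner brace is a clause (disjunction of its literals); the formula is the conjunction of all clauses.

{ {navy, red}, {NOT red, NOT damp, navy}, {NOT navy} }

True

Suppose red = false.
(navy) alone gives navy = true.
That conflicts with the unit clause (NOT navy).
So every satisfying assignment has red = True.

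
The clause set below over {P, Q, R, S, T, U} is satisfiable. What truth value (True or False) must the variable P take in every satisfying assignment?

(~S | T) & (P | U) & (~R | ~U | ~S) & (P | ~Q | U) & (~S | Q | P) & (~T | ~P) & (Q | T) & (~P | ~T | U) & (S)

Suppose P = 1.
(~T) alone gives T = 0.
(~S) alone gives S = 0.
Now (S) is unsatisfied and unit — conflict.
So every satisfying assignment has P = False.

False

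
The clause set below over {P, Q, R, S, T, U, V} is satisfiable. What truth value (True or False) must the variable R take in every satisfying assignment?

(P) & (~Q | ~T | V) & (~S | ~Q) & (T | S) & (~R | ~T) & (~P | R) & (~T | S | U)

True

Suppose R = 0.
The clause (P) is unit, so P = 1.
Now (~P) is unsatisfied and unit — conflict.
So every satisfying assignment has R = True.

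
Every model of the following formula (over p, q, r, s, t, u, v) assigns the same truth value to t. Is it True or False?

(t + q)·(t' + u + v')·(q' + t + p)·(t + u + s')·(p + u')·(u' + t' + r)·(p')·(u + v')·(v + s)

True

Suppose t = 0.
From the singleton clause (q), q = 1.
From the singleton clause (p), p = 1.
But (p') is also a unit clause — contradiction.
So every satisfying assignment has t = True.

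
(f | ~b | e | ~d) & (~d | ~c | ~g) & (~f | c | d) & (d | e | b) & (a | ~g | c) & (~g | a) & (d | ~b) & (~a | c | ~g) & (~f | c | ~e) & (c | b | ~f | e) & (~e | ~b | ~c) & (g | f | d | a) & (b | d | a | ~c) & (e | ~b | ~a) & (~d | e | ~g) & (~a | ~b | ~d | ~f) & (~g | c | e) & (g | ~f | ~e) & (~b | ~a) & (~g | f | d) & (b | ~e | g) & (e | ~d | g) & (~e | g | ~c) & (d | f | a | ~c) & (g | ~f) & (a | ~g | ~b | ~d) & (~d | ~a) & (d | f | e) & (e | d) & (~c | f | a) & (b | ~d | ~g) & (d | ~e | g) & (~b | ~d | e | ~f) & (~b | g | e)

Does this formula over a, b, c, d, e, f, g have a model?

Case g = 1:
(a) alone gives a = 1.
(c) alone gives c = 1.
(~d) alone gives d = 0.
(~b) alone gives b = 0.
(e) alone gives e = 1.
(f) alone gives f = 1.
Every clause now holds.
A satisfying assignment: a: 1; b: 0; c: 1; d: 0; e: 1; f: 1; g: 1.

Yes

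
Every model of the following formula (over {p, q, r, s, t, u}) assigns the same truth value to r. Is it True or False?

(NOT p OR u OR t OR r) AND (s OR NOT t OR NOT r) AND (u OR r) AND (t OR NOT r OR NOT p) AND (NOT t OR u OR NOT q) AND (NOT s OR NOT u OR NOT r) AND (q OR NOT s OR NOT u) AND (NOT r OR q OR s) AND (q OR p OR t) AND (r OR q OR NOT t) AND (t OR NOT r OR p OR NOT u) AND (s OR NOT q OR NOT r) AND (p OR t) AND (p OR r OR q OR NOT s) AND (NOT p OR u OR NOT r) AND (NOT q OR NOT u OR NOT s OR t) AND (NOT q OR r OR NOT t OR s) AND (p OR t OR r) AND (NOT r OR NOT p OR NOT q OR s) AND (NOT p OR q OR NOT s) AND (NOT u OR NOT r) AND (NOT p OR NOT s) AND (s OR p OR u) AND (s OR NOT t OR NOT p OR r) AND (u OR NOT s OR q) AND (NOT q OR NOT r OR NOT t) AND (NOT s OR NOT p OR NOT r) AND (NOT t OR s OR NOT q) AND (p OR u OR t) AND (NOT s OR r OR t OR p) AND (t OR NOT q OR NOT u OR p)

False

Suppose r = true.
(NOT u) alone gives u = false.
(NOT p) alone gives p = false.
(t) alone gives t = true.
(s) alone gives s = true.
(NOT q) alone gives q = false.
Now (q) is unsatisfied and unit — conflict.
So every satisfying assignment has r = False.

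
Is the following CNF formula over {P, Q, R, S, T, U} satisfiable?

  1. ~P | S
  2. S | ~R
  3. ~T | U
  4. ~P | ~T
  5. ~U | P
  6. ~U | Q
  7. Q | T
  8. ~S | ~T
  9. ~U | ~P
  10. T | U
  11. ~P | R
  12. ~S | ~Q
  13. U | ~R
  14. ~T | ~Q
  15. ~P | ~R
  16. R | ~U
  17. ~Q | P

No, unsatisfiable

Case P = 0:
Unit clause (~U) forces U = 0.
Unit clause (~T) forces T = 0.
That conflicts with the unit clause (T).
Backtrack on P: now try P = 1.
Unit clause (S) forces S = 1.
Unit clause (~T) forces T = 0.
Unit clause (Q) forces Q = 1.
That conflicts with the unit clause (~Q).
Both values of P lead to a conflict.
No assignment satisfies every clause.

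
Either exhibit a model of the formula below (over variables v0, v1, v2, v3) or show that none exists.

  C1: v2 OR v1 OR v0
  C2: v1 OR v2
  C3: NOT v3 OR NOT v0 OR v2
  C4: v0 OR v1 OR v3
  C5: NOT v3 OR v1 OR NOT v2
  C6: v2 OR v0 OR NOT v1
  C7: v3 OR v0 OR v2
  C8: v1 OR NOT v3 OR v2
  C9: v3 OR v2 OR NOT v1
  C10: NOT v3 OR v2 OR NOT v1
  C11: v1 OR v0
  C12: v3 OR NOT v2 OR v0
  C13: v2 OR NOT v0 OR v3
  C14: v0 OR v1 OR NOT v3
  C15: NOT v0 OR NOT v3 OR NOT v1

v0: true, v1: true, v2: true, v3: false

Try v1 = true.
Try v2 = true.
Try v3 = false.
(v0) alone gives v0 = true.
Every clause now holds.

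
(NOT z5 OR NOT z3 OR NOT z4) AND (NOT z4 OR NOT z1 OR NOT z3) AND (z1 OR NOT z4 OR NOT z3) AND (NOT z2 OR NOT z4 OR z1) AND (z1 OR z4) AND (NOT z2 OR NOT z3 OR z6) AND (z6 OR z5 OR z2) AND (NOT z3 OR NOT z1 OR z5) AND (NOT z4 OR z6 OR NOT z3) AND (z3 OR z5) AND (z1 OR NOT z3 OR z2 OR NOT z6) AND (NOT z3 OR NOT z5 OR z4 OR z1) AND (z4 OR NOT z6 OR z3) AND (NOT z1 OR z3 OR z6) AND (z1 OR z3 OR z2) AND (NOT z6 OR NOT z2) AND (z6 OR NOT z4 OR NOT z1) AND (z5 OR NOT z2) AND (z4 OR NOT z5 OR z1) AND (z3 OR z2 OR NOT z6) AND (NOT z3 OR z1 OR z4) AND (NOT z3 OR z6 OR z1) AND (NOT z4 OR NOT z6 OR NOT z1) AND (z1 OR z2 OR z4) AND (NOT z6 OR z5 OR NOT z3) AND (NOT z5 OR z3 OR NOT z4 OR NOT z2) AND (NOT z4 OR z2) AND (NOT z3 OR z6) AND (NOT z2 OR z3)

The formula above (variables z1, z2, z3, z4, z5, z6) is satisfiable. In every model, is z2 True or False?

Suppose z2 = true.
Unit clause (NOT z6) forces z6 = false.
Unit clause (NOT z3) forces z3 = false.
That conflicts with the unit clause (z3).
So every satisfying assignment has z2 = False.

False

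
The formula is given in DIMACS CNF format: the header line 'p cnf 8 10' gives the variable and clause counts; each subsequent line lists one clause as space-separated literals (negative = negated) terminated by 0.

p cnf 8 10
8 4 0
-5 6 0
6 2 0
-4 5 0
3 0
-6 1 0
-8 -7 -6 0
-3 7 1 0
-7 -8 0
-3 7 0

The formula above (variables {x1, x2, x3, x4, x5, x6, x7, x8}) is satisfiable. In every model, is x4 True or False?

True

Suppose x4 = False.
From the singleton clause (x8), x8 = True.
From the singleton clause (x3), x3 = True.
From the singleton clause (¬x7), x7 = False.
Now (x7) is unsatisfied and unit — conflict.
So every satisfying assignment has x4 = True.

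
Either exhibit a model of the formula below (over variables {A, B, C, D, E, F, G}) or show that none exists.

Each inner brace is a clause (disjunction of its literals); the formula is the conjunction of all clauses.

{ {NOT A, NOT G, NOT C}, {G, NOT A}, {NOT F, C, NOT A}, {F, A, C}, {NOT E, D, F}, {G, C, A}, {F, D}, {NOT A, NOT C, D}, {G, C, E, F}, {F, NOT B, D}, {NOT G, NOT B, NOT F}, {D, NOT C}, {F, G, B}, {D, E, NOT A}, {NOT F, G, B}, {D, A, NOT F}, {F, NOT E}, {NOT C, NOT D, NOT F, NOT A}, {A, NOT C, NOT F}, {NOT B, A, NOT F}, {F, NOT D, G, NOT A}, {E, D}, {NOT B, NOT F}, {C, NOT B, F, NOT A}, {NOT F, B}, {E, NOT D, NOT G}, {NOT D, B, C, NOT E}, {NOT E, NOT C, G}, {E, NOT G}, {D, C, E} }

Case G = false:
(NOT A) alone gives A = false.
(C) alone gives C = true.
(D) alone gives D = true.
(NOT F) alone gives F = false.
(B) alone gives B = true.
(NOT E) alone gives E = false.
Every clause now holds.

A ↦ false, B ↦ true, C ↦ true, D ↦ true, E ↦ false, F ↦ false, G ↦ false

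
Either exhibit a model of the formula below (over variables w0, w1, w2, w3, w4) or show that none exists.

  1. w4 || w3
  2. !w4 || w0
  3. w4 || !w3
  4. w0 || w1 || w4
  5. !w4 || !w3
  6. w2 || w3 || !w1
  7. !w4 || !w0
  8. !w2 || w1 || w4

UNSATISFIABLE

Try w4 = true.
The clause (w0) is unit, so w0 = true.
Now (!w0) is unsatisfied and unit — conflict.
So w4 must be the other value — set w4 = false.
The clause (w3) is unit, so w3 = true.
Now (!w3) is unsatisfied and unit — conflict.
Neither w4 = true nor w4 = false works.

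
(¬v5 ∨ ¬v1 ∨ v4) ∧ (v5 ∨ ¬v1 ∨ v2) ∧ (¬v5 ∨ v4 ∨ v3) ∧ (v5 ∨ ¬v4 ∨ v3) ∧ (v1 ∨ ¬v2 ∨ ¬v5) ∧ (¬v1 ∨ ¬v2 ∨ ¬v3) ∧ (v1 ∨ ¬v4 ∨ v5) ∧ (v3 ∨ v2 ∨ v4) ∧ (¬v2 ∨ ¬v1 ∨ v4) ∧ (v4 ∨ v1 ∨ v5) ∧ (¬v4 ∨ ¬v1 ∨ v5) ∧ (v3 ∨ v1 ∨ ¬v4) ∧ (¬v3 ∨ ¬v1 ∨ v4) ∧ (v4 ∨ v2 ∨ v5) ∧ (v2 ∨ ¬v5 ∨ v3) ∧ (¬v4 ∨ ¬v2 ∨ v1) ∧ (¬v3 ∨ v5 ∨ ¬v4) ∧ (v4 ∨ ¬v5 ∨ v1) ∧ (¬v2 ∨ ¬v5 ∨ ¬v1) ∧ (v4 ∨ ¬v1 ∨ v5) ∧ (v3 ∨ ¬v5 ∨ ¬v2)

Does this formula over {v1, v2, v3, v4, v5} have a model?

Branch on v5: set v5 = True.
Branch on v1: set v1 = True.
(v4) alone gives v4 = True.
(¬v2) alone gives v2 = False.
(v3) alone gives v3 = True.
This assignment satisfies each clause.
A satisfying assignment: v1: True,  v2: False,  v3: True,  v4: True,  v5: True.

Satisfiable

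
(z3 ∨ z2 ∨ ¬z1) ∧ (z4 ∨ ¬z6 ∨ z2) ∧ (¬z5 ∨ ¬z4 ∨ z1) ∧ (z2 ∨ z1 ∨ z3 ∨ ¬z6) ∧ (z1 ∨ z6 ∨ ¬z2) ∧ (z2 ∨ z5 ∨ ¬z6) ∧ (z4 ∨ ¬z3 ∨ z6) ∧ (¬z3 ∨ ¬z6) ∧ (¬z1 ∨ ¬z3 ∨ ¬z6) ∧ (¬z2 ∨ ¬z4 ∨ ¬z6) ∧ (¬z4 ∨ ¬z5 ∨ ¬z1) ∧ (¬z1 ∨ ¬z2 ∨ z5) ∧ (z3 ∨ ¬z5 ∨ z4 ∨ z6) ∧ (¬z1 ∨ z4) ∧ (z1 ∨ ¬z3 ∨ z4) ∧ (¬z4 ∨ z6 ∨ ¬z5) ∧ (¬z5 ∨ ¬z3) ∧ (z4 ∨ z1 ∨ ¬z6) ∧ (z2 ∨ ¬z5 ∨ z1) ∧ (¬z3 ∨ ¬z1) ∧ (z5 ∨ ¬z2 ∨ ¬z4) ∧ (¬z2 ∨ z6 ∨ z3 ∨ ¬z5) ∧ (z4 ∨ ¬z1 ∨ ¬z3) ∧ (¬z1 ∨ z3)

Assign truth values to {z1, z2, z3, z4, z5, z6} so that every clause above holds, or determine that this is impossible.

Branch on z3: set z3 = False.
The clause (¬z1) is unit, so z1 = False.
Branch on z5: set z5 = False.
Branch on z2: set z2 = False.
The clause (¬z6) is unit, so z6 = False.
No clause remains; z4 is free.

z1 ↦ False, z2 ↦ False, z3 ↦ False, z4 ↦ True, z5 ↦ False, z6 ↦ False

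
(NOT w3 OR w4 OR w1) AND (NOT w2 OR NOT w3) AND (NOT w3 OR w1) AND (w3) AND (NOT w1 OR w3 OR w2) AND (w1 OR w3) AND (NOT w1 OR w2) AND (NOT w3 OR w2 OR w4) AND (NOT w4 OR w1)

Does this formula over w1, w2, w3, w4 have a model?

No

Unit clause (w3) forces w3 = true.
Unit clause (NOT w2) forces w2 = false.
Unit clause (w1) forces w1 = true.
But (NOT w1) is also a unit clause — contradiction.
No assignment satisfies every clause.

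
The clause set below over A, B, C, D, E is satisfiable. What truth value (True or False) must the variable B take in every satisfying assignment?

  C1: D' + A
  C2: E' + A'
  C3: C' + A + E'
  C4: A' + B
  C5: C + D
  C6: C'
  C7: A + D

True

Suppose B = 0.
From the singleton clause (A'), A = 0.
From the singleton clause (D'), D = 0.
But (D) is also a unit clause — contradiction.
So every satisfying assignment has B = True.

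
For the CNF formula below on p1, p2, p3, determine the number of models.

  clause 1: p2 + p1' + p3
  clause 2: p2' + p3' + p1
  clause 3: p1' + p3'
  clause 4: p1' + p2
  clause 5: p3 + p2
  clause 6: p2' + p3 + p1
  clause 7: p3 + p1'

1

There are 2^3 = 8 truth assignments over (p1, p2, p3).
Check each against the 7 clauses (columns in the order p1, p2, p3):
  F F F  ✗ fails (p3 + p2)
  F F T  ✓ satisfies all
  F T F  ✗ fails (p2' + p3 + p1)
  F T T  ✗ fails (p2' + p3' + p1)
  T F F  ✗ fails (p2 + p1' + p3)
  T F T  ✗ fails (p1' + p3')
  T T F  ✗ fails (p3 + p1')
  T T T  ✗ fails (p1' + p3')
1 of the 8 rows is a model.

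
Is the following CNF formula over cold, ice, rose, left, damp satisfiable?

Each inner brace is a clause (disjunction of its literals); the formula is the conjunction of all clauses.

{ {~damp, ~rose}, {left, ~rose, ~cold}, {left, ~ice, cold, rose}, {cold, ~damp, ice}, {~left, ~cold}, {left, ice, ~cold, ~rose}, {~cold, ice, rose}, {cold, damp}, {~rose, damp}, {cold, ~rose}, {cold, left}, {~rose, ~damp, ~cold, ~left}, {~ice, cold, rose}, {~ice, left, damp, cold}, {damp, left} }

Branch on damp: set damp = 1.
The clause (~rose) is unit, so rose = 0.
Branch on cold: set cold = 1.
The clause (~left) is unit, so left = 0.
The clause (ice) is unit, so ice = 1.
Every clause now holds.
A satisfying assignment: cold ↦ 1, ice ↦ 1, rose ↦ 0, left ↦ 0, damp ↦ 1.

Satisfiable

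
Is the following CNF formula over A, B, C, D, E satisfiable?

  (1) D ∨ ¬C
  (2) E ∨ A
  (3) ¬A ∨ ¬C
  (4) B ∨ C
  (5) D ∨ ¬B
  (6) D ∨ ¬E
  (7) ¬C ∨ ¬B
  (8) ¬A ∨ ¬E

Yes, satisfiable

Case D = True:
Case E = True:
Unit clause (¬A) forces A = False.
Case B = False:
Unit clause (C) forces C = True.
All clauses are satisfied.
A satisfying assignment: A: False, B: False, C: True, D: True, E: True.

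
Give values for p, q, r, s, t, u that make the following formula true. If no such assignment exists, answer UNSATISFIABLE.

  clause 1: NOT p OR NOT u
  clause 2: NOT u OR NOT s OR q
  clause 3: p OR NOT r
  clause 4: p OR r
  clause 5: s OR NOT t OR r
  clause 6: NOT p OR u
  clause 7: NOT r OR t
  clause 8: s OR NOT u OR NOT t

Try p = false.
(NOT r) alone gives r = false.
Now (r) is unsatisfied and unit — conflict.
So p must be the other value — set p = true.
(NOT u) alone gives u = false.
Now (u) is unsatisfied and unit — conflict.
Both values of p lead to a conflict.

UNSATISFIABLE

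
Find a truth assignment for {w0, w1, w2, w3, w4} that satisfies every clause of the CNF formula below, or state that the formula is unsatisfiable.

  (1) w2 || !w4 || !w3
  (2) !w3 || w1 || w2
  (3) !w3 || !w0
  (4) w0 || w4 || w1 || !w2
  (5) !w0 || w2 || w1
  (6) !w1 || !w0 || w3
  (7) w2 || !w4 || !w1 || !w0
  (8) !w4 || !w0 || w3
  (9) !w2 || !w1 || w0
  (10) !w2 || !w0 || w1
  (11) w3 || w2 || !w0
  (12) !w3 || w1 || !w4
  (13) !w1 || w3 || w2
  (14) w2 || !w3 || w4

Suppose w3 = false.
Suppose w1 = false.
Suppose w0 = false.
Suppose w4 = true.
All clauses hold; w2 can take either value.

w0 ↦ false,  w1 ↦ false,  w2 ↦ true,  w3 ↦ false,  w4 ↦ true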